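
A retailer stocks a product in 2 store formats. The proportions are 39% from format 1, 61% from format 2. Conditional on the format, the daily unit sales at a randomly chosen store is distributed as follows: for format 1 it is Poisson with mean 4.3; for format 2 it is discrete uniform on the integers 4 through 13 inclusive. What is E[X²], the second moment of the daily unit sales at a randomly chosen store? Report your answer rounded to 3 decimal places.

For each component E[X²] = Var + (mean)², giving 1: 22.79; 2: 80.5.
Overall E[X²] = 0.39·22.79 + 0.61·80.5 = 57.9931.

57.993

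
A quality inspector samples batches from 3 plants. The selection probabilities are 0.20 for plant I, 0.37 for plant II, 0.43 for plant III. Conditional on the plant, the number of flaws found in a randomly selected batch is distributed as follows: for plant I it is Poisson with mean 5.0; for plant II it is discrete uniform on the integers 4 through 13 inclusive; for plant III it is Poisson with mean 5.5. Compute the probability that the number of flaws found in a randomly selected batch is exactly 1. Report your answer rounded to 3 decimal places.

Conditional on each plant, P(X = 1): I: 0.0336897; II: 0; III: 0.0224772.
By total probability, P(X = 1) = 0.2·0.0336897 + 0.37·0 + 0.43·0.0224772 = 0.0164032.

0.016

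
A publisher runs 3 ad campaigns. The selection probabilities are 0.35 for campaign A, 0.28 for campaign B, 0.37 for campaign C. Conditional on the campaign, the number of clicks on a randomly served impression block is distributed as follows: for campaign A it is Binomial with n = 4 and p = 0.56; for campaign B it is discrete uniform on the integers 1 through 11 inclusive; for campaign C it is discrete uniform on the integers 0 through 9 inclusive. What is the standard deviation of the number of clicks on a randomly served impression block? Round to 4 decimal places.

Per component, A: μ=2.24, E[X²]=6.0032; B: μ=6, E[X²]=46; C: μ=4.5, E[X²]=28.5.
E[X] = 0.35·2.24 + 0.28·6 + 0.37·4.5 = 4.129.
E[X²] = 0.35·6.0032 + 0.28·46 + 0.37·28.5 = 25.5261.
Var(X) = E[X²] − (E[X])² = 25.5261 − 17.0486 = 8.47748.
SD(X) = √8.47748 = 2.91161.

2.9116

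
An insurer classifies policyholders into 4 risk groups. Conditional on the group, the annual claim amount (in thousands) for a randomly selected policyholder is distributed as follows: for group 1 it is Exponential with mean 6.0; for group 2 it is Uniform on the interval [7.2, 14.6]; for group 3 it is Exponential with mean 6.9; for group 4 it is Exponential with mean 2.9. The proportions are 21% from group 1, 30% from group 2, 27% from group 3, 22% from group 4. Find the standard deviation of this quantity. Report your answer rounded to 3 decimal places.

Per component, 1: μ=6, E[X²]=72; 2: μ=10.9, E[X²]=123.373; 3: μ=6.9, E[X²]=95.22; 4: μ=2.9, E[X²]=16.82.
E[X] = 0.21·6 + 0.3·10.9 + 0.27·6.9 + 0.22·2.9 = 7.031.
E[X²] = 0.21·72 + 0.3·123.373 + 0.27·95.22 + 0.22·16.82 = 81.5418.
Var(X) = E[X²] − (E[X])² = 81.5418 − 49.435 = 32.1068.
SD(X) = √32.1068 = 5.66629.

5.666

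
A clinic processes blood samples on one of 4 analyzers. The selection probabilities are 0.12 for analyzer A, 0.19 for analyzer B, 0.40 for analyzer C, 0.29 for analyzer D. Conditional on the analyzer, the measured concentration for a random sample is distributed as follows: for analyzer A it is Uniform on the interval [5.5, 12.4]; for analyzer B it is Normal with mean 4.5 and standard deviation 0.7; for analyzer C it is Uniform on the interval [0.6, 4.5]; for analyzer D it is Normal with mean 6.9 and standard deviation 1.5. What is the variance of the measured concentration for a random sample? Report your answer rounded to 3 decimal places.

Per component, A: μ=8.95, E[X²]=84.07; B: μ=4.5, E[X²]=20.74; C: μ=2.55, E[X²]=7.77; D: μ=6.9, E[X²]=49.86.
E[X] = 0.12·8.95 + 0.19·4.5 + 0.4·2.55 + 0.29·6.9 = 4.95.
E[X²] = 0.12·84.07 + 0.19·20.74 + 0.4·7.77 + 0.29·49.86 = 31.5964.
Var(X) = E[X²] − (E[X])² = 31.5964 − 24.5025 = 7.0939.

7.094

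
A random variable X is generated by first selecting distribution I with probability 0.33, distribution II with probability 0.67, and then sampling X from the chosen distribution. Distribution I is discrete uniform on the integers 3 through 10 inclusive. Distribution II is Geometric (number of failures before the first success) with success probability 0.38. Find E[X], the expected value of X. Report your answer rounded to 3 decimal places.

Component means — I: 6.5; II: 1.63158.
E[X] = 0.33·6.5 + 0.67·1.63158 = 3.23816.

3.238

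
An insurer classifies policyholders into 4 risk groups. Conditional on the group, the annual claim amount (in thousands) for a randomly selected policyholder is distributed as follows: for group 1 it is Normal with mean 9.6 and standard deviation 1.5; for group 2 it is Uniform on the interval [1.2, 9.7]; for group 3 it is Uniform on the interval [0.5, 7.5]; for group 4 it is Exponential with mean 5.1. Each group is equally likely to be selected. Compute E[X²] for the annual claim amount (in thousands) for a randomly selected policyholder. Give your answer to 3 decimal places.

For each component E[X²] = Var + (mean)², giving 1: 94.41; 2: 35.7233; 3: 20.0833; 4: 52.02.
Overall E[X²] = 0.25·94.41 + 0.25·35.7233 + 0.25·20.0833 + 0.25·52.02 = 50.5592.

50.559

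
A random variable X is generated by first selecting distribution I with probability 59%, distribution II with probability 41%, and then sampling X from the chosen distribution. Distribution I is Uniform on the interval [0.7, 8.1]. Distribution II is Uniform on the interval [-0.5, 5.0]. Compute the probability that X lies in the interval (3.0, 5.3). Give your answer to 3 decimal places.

0.332

Conditional on each component, P(3.0 < X < 5.3): I: 0.310811; II: 0.363636.
By total probability, P(3.0 < X < 5.3) = 0.59·0.310811 + 0.41·0.363636 = 0.332469.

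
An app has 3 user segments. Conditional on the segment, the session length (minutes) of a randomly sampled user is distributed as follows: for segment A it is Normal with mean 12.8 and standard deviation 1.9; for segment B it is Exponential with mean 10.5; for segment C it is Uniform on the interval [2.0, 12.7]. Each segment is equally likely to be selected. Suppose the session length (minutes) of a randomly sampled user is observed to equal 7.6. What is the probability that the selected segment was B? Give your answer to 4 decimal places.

0.3194

Likelihoods f(7.6 | ·): A: 0.00496201; B: 0.0461811; C: 0.0934579.
Posterior ∝ prior × likelihood. Numerator for B: 0.333333·0.0461811 = 0.0153937.
Normalizing constant: 0.333333·0.00496201 + 0.333333·0.0461811 + 0.333333·0.0934579 = 0.0482003.
P(B | observation) = 0.0153937 / 0.0482003 = 0.319369.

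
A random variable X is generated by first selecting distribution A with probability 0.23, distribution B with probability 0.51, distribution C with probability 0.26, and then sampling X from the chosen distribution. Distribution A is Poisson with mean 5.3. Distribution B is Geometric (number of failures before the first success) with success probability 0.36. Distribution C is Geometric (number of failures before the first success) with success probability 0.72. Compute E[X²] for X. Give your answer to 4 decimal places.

For each component E[X²] = Var + (mean)², giving A: 33.39; B: 8.09877; C: 0.691358.
Overall E[X²] = 0.23·33.39 + 0.51·8.09877 + 0.26·0.691358 = 11.9898.

11.9898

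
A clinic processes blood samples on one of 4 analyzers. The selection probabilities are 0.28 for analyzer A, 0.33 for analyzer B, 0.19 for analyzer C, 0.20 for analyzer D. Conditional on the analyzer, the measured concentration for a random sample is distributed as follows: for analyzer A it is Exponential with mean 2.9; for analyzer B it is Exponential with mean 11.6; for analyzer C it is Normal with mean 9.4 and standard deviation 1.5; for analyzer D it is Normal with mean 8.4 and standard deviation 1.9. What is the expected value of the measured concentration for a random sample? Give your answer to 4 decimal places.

Component means — A: 2.9; B: 11.6; C: 9.4; D: 8.4.
E[X] = 0.28·2.9 + 0.33·11.6 + 0.19·9.4 + 0.2·8.4 = 8.106.

8.1060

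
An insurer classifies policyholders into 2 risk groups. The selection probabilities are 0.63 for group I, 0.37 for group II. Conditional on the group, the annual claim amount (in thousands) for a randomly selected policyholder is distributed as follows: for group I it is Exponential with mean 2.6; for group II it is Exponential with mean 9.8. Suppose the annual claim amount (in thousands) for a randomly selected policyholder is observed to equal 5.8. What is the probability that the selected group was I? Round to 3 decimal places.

Likelihoods f(5.8 | ·): I: 0.0413253; II: 0.0564602.
Posterior ∝ prior × likelihood. Numerator for I: 0.63·0.0413253 = 0.0260349.
Normalizing constant: 0.63·0.0413253 + 0.37·0.0564602 = 0.0469252.
P(I | observation) = 0.0260349 / 0.0469252 = 0.554818.

0.555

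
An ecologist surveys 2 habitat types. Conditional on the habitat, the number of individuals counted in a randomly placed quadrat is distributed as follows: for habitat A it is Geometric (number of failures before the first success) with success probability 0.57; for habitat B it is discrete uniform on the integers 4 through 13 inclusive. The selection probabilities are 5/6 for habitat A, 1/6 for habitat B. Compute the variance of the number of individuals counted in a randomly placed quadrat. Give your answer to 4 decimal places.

Per component, A: μ=0.754386, E[X²]=1.89258; B: μ=8.5, E[X²]=80.5.
E[X] = 0.833333·0.754386 + 0.166667·8.5 = 2.04532.
E[X²] = 0.833333·1.89258 + 0.166667·80.5 = 14.9938.
Var(X) = E[X²] − (E[X])² = 14.9938 − 4.18334 = 10.8105.

10.8105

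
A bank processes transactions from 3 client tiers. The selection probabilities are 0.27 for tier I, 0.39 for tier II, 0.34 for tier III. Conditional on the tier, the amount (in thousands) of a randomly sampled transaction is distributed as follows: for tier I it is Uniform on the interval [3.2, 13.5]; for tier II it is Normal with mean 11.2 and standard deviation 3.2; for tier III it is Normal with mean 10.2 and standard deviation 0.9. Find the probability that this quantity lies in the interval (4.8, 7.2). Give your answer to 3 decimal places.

Conditional on each tier, P(4.8 < X < 7.2): I: 0.23301; II: 0.0828996; III: 0.000429059.
By total probability, P(4.8 < X < 7.2) = 0.27·0.23301 + 0.39·0.0828996 + 0.34·0.000429059 = 0.0953894.

0.095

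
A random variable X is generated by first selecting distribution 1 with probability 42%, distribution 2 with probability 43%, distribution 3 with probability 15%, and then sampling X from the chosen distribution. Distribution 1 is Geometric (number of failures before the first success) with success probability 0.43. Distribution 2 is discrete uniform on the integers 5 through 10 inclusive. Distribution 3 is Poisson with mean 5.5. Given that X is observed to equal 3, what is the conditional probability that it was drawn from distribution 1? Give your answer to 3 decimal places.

Likelihoods P(X=3 | ·): 1: 0.079633; 2: 0; 3: 0.113323.
Posterior ∝ prior × likelihood. Numerator for 1: 0.42·0.079633 = 0.0334459.
Normalizing constant: 0.42·0.079633 + 0.43·0 + 0.15·0.113323 = 0.0504443.
P(1 | observation) = 0.0334459 / 0.0504443 = 0.663026.

0.663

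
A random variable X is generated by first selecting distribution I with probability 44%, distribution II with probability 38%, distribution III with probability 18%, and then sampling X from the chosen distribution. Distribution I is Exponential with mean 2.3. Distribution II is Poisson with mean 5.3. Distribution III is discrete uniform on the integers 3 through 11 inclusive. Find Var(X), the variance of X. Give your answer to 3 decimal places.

Per component, I: μ=2.3, E[X²]=10.58; II: μ=5.3, E[X²]=33.39; III: μ=7, E[X²]=55.6667.
E[X] = 0.44·2.3 + 0.38·5.3 + 0.18·7 = 4.286.
E[X²] = 0.44·10.58 + 0.38·33.39 + 0.18·55.6667 = 27.3634.
Var(X) = E[X²] − (E[X])² = 27.3634 − 18.3698 = 8.9936.

8.994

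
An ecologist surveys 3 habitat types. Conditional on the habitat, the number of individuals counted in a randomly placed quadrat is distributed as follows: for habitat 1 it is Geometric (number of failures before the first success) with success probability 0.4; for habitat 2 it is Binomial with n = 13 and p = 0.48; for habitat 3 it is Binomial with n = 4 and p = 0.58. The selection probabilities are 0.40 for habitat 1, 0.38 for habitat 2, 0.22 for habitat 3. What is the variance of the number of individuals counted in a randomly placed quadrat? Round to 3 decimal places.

Per component, 1: μ=1.5, E[X²]=6; 2: μ=6.24, E[X²]=42.1824; 3: μ=2.32, E[X²]=6.3568.
E[X] = 0.4·1.5 + 0.38·6.24 + 0.22·2.32 = 3.4816.
E[X²] = 0.4·6 + 0.38·42.1824 + 0.22·6.3568 = 19.8278.
Var(X) = E[X²] − (E[X])² = 19.8278 − 12.1215 = 7.70627.

7.706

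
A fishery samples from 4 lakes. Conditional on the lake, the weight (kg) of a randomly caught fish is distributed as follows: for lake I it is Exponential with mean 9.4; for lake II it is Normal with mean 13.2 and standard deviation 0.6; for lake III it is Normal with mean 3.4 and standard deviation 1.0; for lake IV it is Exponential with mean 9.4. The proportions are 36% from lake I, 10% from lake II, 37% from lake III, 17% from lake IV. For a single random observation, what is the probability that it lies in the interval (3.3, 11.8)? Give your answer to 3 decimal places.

0.423

Conditional on each lake, P(3.3 < X < 11.8): I: 0.418954; II: 0.00981533; III: 0.539828; IV: 0.418954.
By total probability, P(3.3 < X < 11.8) = 0.36·0.418954 + 0.1·0.00981533 + 0.37·0.539828 + 0.17·0.418954 = 0.422763.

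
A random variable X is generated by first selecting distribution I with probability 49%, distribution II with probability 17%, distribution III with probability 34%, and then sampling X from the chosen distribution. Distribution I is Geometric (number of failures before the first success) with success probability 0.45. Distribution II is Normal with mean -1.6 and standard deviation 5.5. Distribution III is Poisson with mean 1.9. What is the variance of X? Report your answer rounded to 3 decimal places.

8.567

Per component, I: μ=1.22222, E[X²]=4.20988; II: μ=-1.6, E[X²]=32.81; III: μ=1.9, E[X²]=5.51.
E[X] = 0.49·1.22222 + 0.17·-1.6 + 0.34·1.9 = 0.972889.
E[X²] = 0.49·4.20988 + 0.17·32.81 + 0.34·5.51 = 9.51394.
Var(X) = E[X²] − (E[X])² = 9.51394 − 0.946513 = 8.56743.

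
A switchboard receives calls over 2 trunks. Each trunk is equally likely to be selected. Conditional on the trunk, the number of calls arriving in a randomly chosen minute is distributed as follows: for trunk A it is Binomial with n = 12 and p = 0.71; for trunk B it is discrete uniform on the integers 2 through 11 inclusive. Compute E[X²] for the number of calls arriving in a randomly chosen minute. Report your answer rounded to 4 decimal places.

62.7806

For each component E[X²] = Var + (mean)², giving A: 75.0612; B: 50.5.
Overall E[X²] = 0.5·75.0612 + 0.5·50.5 = 62.7806.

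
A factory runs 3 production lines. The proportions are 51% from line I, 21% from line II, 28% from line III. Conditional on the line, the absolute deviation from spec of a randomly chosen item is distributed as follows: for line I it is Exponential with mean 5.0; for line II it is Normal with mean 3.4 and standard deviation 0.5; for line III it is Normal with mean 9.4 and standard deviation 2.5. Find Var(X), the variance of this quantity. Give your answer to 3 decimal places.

19.708

Per component, I: μ=5, E[X²]=50; II: μ=3.4, E[X²]=11.81; III: μ=9.4, E[X²]=94.61.
E[X] = 0.51·5 + 0.21·3.4 + 0.28·9.4 = 5.896.
E[X²] = 0.51·50 + 0.21·11.81 + 0.28·94.61 = 54.4709.
Var(X) = E[X²] − (E[X])² = 54.4709 − 34.7628 = 19.7081.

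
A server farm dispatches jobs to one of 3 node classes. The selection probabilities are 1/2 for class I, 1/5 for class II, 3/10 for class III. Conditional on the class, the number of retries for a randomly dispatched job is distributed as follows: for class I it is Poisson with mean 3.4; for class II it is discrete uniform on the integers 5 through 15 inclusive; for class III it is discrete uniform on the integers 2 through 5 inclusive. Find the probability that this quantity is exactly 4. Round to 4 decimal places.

Conditional on each class, P(X = 4): I: 0.185825; II: 0; III: 0.25.
By total probability, P(X = 4) = 0.5·0.185825 + 0.2·0 + 0.3·0.25 = 0.167912.

0.1679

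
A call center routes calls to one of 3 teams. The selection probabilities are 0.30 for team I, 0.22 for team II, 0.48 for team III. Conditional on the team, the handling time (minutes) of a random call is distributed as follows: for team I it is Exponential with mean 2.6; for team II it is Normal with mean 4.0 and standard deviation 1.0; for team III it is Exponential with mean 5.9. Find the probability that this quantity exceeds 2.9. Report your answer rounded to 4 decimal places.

0.5821

Conditional on each team, P(X > 2.9): I: 0.327789; II: 0.864334; III: 0.611693.
By total probability, P(X > 2.9) = 0.3·0.327789 + 0.22·0.864334 + 0.48·0.611693 = 0.582103.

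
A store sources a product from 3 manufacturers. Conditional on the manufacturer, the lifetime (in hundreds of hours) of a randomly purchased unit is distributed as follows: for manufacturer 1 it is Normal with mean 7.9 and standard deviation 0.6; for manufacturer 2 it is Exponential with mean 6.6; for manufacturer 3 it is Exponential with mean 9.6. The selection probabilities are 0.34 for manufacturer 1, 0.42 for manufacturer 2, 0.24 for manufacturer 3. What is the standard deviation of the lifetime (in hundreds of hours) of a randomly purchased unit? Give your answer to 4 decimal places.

6.4746

Per component, 1: μ=7.9, E[X²]=62.77; 2: μ=6.6, E[X²]=87.12; 3: μ=9.6, E[X²]=184.32.
E[X] = 0.34·7.9 + 0.42·6.6 + 0.24·9.6 = 7.762.
E[X²] = 0.34·62.77 + 0.42·87.12 + 0.24·184.32 = 102.169.
Var(X) = E[X²] − (E[X])² = 102.169 − 60.2486 = 41.9204.
SD(X) = √41.9204 = 6.47459.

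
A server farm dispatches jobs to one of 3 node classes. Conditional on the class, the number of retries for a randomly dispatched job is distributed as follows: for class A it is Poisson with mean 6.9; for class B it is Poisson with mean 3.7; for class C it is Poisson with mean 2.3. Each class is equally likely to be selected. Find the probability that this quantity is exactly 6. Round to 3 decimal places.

Conditional on each class, P(X = 6): A: 0.151053; B: 0.0881025; C: 0.0206138.
By total probability, P(X = 6) = 0.333333·0.151053 + 0.333333·0.0881025 + 0.333333·0.0206138 = 0.0865898.

0.087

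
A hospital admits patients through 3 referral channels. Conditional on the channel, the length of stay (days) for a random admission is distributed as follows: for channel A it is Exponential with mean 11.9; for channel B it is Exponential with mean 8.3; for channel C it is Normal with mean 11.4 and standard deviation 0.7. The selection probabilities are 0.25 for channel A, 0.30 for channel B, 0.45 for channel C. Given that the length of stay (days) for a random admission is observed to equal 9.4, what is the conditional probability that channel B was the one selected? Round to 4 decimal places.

Likelihoods f(9.4 | ·): A: 0.0381414; B: 0.0388213; C: 0.00962014.
Posterior ∝ prior × likelihood. Numerator for B: 0.3·0.0388213 = 0.0116464.
Normalizing constant: 0.25·0.0381414 + 0.3·0.0388213 + 0.45·0.00962014 = 0.0255108.
P(B | observation) = 0.0116464 / 0.0255108 = 0.456528.

0.4565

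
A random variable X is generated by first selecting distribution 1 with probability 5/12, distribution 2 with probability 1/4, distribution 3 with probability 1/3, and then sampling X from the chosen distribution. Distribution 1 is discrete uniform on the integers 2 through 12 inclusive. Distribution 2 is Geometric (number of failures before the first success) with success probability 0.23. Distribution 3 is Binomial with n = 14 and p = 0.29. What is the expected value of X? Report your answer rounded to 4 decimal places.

Component means — 1: 7; 2: 3.34783; 3: 4.06.
E[X] = 0.416667·7 + 0.25·3.34783 + 0.333333·4.06 = 5.10696.

5.1070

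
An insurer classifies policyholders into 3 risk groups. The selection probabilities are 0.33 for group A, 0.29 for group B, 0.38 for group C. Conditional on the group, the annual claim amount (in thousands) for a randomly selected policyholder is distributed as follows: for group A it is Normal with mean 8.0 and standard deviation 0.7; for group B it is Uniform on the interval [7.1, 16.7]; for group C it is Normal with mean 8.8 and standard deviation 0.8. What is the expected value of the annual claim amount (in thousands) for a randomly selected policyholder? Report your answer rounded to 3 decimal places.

Component means — A: 8; B: 11.9; C: 8.8.
E[X] = 0.33·8 + 0.29·11.9 + 0.38·8.8 = 9.435.

9.435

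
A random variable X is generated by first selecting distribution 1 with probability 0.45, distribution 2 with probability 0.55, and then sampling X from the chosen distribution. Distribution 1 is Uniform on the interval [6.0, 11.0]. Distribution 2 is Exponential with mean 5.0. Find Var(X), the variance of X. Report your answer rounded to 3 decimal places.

Per component, 1: μ=8.5, E[X²]=74.3333; 2: μ=5, E[X²]=50.
E[X] = 0.45·8.5 + 0.55·5 = 6.575.
E[X²] = 0.45·74.3333 + 0.55·50 = 60.95.
Var(X) = E[X²] − (E[X])² = 60.95 − 43.2306 = 17.7194.

17.719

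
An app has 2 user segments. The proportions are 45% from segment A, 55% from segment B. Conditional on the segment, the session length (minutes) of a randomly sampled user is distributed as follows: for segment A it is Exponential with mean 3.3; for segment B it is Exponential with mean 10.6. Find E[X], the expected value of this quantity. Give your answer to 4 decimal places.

Component means — A: 3.3; B: 10.6.
E[X] = 0.45·3.3 + 0.55·10.6 = 7.315.

7.3150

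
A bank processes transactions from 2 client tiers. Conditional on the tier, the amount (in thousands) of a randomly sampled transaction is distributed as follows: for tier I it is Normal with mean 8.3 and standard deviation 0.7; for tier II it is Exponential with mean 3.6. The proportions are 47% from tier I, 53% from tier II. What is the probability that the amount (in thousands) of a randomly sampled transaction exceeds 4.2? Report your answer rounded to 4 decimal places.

Conditional on each tier, P(X > 4.2): I: 1; II: 0.311403.
By total probability, P(X > 4.2) = 0.47·1 + 0.53·0.311403 = 0.635044.

0.6350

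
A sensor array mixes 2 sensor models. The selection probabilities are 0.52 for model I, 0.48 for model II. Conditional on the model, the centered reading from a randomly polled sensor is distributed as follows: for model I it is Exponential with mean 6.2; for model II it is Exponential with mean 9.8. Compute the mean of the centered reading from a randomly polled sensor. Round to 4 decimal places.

7.9280

Component means — I: 6.2; II: 9.8.
E[X] = 0.52·6.2 + 0.48·9.8 = 7.928.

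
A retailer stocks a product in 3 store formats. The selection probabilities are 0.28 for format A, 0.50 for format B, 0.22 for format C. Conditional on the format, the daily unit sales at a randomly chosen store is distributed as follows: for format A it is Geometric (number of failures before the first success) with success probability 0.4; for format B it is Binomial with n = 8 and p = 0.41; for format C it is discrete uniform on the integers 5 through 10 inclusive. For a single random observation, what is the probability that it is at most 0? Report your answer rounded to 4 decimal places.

0.1193

Conditional on each format, P(X ≤ 0): A: 0.4; B: 0.014683; C: 0.
By total probability, P(X ≤ 0) = 0.28·0.4 + 0.5·0.014683 + 0.22·0 = 0.119342.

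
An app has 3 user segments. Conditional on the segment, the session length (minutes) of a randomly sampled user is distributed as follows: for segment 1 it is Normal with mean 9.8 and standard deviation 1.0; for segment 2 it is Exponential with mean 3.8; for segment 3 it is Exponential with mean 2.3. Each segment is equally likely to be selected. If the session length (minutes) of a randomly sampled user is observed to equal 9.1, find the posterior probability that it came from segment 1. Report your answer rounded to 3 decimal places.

0.906

Likelihoods f(9.1 | ·): 1: 0.312254; 2: 0.0239991; 3: 0.00831719.
Posterior ∝ prior × likelihood. Numerator for 1: 0.333333·0.312254 = 0.104085.
Normalizing constant: 0.333333·0.312254 + 0.333333·0.0239991 + 0.333333·0.00831719 = 0.114857.
P(1 | observation) = 0.104085 / 0.114857 = 0.906213.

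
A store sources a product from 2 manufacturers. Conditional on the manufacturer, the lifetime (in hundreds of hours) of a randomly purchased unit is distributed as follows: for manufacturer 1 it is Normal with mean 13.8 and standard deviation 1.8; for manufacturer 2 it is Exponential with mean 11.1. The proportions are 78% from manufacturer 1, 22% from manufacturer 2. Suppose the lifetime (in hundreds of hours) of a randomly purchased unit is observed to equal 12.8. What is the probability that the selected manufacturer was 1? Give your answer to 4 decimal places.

0.9595

Likelihoods f(12.8 | ·): 1: 0.18994; 2: 0.028436.
Posterior ∝ prior × likelihood. Numerator for 1: 0.78·0.18994 = 0.148153.
Normalizing constant: 0.78·0.18994 + 0.22·0.028436 = 0.154409.
P(1 | observation) = 0.148153 / 0.154409 = 0.959485.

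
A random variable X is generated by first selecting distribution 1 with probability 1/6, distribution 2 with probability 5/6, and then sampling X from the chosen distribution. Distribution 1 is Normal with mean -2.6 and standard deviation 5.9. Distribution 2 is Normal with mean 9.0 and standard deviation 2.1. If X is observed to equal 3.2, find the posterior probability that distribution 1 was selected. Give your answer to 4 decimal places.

0.6656

Likelihoods f(3.2 | ·): 1: 0.041707; 2: 0.0041905.
Posterior ∝ prior × likelihood. Numerator for 1: 0.166667·0.041707 = 0.00695117.
Normalizing constant: 0.166667·0.041707 + 0.833333·0.0041905 = 0.0104433.
P(1 | observation) = 0.00695117 / 0.0104433 = 0.665613.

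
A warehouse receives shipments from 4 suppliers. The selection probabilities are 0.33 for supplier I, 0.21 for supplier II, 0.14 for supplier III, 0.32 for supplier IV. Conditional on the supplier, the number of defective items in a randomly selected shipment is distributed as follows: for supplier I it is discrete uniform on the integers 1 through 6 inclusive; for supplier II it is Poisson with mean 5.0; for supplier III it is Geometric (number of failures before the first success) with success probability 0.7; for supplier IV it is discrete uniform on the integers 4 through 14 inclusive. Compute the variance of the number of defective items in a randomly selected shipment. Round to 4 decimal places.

14.0654

Per component, I: μ=3.5, E[X²]=15.1667; II: μ=5, E[X²]=30; III: μ=0.428571, E[X²]=0.795918; IV: μ=9, E[X²]=91.
E[X] = 0.33·3.5 + 0.21·5 + 0.14·0.428571 + 0.32·9 = 5.145.
E[X²] = 0.33·15.1667 + 0.21·30 + 0.14·0.795918 + 0.32·91 = 40.5364.
Var(X) = E[X²] − (E[X])² = 40.5364 − 26.471 = 14.0654.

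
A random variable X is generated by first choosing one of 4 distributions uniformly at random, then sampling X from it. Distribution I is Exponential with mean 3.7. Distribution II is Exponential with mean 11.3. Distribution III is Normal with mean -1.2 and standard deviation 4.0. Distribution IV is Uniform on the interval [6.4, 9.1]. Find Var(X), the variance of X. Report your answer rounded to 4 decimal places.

61.1923

Per component, I: μ=3.7, E[X²]=27.38; II: μ=11.3, E[X²]=255.38; III: μ=-1.2, E[X²]=17.44; IV: μ=7.75, E[X²]=60.67.
E[X] = 0.25·3.7 + 0.25·11.3 + 0.25·-1.2 + 0.25·7.75 = 5.3875.
E[X²] = 0.25·27.38 + 0.25·255.38 + 0.25·17.44 + 0.25·60.67 = 90.2175.
Var(X) = E[X²] − (E[X])² = 90.2175 − 29.0252 = 61.1923.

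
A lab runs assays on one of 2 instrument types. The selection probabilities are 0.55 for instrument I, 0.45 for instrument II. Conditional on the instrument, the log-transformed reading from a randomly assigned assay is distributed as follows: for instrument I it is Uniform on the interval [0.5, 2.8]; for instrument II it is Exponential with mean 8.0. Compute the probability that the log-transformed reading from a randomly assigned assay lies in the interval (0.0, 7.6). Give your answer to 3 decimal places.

0.826

Conditional on each instrument, P(0.0 < X < 7.6): I: 1; II: 0.613259.
By total probability, P(0.0 < X < 7.6) = 0.55·1 + 0.45·0.613259 = 0.825967.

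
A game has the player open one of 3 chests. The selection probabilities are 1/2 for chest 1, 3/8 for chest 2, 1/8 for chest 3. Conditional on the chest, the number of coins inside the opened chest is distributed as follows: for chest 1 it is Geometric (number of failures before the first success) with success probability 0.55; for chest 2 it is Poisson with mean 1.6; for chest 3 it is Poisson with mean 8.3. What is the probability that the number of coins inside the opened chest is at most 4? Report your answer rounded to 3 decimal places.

0.867

Conditional on each chest, P(X ≤ 4): 1: 0.981547; 2: 0.976318; 3: 0.0836969.
By total probability, P(X ≤ 4) = 0.5·0.981547 + 0.375·0.976318 + 0.125·0.0836969 = 0.867355.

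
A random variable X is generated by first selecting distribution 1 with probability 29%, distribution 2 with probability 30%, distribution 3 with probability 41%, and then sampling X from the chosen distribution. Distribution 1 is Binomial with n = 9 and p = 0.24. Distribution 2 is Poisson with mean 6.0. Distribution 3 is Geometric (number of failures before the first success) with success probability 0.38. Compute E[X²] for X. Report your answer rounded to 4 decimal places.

For each component E[X²] = Var + (mean)², giving 1: 6.3072; 2: 42; 3: 6.95568.
Overall E[X²] = 0.29·6.3072 + 0.3·42 + 0.41·6.95568 = 17.2809.

17.2809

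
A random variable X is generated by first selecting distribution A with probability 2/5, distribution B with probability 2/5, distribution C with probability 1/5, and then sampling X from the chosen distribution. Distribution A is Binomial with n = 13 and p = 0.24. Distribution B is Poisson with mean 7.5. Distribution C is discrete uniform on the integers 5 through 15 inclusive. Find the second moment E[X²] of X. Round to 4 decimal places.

52.3422

For each component E[X²] = Var + (mean)², giving A: 12.1056; B: 63.75; C: 110.
Overall E[X²] = 0.4·12.1056 + 0.4·63.75 + 0.2·110 = 52.3422.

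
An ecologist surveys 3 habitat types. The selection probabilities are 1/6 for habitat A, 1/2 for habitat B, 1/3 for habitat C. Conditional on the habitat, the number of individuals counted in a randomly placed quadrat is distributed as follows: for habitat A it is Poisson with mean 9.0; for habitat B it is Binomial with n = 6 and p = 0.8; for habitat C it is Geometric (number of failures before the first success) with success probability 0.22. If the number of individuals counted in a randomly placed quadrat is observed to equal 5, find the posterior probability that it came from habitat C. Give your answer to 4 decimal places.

Likelihoods P(X=5 | ·): A: 0.0607269; B: 0.393216; C: 0.0635178.
Posterior ∝ prior × likelihood. Numerator for C: 0.333333·0.0635178 = 0.0211726.
Normalizing constant: 0.166667·0.0607269 + 0.5·0.393216 + 0.333333·0.0635178 = 0.227902.
P(C | observation) = 0.0211726 / 0.227902 = 0.0929024.

0.0929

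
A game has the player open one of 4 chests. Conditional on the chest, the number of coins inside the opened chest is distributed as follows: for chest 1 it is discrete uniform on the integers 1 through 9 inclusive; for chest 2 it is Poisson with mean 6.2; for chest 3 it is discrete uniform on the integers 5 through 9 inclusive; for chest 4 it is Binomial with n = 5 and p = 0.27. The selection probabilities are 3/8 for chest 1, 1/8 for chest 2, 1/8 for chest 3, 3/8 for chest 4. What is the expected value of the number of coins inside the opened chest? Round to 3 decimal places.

Component means — 1: 5; 2: 6.2; 3: 7; 4: 1.35.
E[X] = 0.375·5 + 0.125·6.2 + 0.125·7 + 0.375·1.35 = 4.03125.

4.031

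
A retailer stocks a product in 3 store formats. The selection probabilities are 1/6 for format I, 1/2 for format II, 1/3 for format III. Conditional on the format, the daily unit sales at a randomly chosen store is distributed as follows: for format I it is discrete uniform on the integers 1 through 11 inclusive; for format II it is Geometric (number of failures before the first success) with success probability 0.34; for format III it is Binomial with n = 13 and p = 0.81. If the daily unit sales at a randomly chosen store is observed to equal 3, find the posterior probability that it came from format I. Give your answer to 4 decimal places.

Likelihoods P(X=3 | ·): I: 0.0909091; II: 0.0977486; III: 9.31874e-06.
Posterior ∝ prior × likelihood. Numerator for I: 0.166667·0.0909091 = 0.0151515.
Normalizing constant: 0.166667·0.0909091 + 0.5·0.0977486 + 0.333333·9.31874e-06 = 0.0640289.
P(I | observation) = 0.0151515 / 0.0640289 = 0.236635.

0.2366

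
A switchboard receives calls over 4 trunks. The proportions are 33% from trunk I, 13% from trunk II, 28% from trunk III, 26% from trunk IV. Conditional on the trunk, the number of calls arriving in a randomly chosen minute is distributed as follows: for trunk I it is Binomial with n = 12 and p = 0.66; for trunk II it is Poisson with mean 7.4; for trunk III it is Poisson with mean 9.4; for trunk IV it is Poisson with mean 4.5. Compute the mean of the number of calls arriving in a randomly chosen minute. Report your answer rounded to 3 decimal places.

7.378

Component means — I: 7.92; II: 7.4; III: 9.4; IV: 4.5.
E[X] = 0.33·7.92 + 0.13·7.4 + 0.28·9.4 + 0.26·4.5 = 7.3776.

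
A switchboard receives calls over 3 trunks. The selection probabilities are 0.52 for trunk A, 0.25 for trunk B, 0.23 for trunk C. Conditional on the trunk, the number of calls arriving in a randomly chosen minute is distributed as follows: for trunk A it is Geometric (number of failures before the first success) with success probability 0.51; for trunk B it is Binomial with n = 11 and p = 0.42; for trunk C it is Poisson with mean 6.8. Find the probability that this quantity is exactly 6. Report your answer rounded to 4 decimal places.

Conditional on each trunk, P(X = 6): A: 0.00705906; B: 0.166448; C: 0.152939.
By total probability, P(X = 6) = 0.52·0.00705906 + 0.25·0.166448 + 0.23·0.152939 = 0.0804586.

0.0805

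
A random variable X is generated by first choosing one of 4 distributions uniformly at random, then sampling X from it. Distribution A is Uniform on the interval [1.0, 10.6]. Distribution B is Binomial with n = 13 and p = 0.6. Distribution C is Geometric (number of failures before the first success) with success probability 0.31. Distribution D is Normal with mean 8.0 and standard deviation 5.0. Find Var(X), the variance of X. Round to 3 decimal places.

Per component, A: μ=5.8, E[X²]=41.32; B: μ=7.8, E[X²]=63.96; C: μ=2.22581, E[X²]=12.1342; D: μ=8, E[X²]=89.
E[X] = 0.25·5.8 + 0.25·7.8 + 0.25·2.22581 + 0.25·8 = 5.95645.
E[X²] = 0.25·41.32 + 0.25·63.96 + 0.25·12.1342 + 0.25·89 = 51.6036.
Var(X) = E[X²] − (E[X])² = 51.6036 − 35.4793 = 16.1242.

16.124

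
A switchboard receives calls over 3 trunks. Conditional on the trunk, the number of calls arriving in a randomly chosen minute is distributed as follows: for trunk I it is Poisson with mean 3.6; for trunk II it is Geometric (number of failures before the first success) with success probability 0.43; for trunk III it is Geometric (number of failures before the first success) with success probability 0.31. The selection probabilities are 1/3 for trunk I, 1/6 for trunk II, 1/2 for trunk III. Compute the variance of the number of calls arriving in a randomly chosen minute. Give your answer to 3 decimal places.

5.973

Per component, I: μ=3.6, E[X²]=16.56; II: μ=1.32558, E[X²]=4.83991; III: μ=2.22581, E[X²]=12.1342.
E[X] = 0.333333·3.6 + 0.166667·1.32558 + 0.5·2.22581 = 2.53383.
E[X²] = 0.333333·16.56 + 0.166667·4.83991 + 0.5·12.1342 = 12.3938.
Var(X) = E[X²] − (E[X])² = 12.3938 − 6.42031 = 5.97346.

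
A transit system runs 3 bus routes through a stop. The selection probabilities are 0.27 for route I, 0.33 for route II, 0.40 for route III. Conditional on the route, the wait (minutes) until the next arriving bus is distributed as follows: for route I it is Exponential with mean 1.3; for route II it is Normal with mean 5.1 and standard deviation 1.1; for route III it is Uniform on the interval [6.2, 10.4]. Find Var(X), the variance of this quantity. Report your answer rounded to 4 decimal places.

Per component, I: μ=1.3, E[X²]=3.38; II: μ=5.1, E[X²]=27.22; III: μ=8.3, E[X²]=70.36.
E[X] = 0.27·1.3 + 0.33·5.1 + 0.4·8.3 = 5.354.
E[X²] = 0.27·3.38 + 0.33·27.22 + 0.4·70.36 = 38.0392.
Var(X) = E[X²] − (E[X])² = 38.0392 − 28.6653 = 9.37388.

9.3739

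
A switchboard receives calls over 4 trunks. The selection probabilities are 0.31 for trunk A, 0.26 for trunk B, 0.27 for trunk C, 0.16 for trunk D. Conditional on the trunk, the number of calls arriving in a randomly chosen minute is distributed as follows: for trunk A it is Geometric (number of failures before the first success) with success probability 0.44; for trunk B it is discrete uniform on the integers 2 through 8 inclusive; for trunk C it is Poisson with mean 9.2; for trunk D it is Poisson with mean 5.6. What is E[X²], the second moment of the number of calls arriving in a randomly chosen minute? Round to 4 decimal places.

40.1892

For each component E[X²] = Var + (mean)², giving A: 4.5124; B: 29; C: 93.84; D: 36.96.
Overall E[X²] = 0.31·4.5124 + 0.26·29 + 0.27·93.84 + 0.16·36.96 = 40.1892.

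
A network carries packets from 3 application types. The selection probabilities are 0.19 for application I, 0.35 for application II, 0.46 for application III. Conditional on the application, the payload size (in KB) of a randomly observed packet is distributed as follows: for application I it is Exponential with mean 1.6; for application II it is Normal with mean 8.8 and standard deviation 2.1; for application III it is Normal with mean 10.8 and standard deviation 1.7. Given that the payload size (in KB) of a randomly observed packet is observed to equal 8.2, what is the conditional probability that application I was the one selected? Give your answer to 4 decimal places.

Likelihoods f(8.2 | ·): I: 0.00371639; II: 0.182375; III: 0.0728672.
Posterior ∝ prior × likelihood. Numerator for I: 0.19·0.00371639 = 0.000706113.
Normalizing constant: 0.19·0.00371639 + 0.35·0.182375 + 0.46·0.0728672 = 0.0980561.
P(I | observation) = 0.000706113 / 0.0980561 = 0.00720111.

0.0072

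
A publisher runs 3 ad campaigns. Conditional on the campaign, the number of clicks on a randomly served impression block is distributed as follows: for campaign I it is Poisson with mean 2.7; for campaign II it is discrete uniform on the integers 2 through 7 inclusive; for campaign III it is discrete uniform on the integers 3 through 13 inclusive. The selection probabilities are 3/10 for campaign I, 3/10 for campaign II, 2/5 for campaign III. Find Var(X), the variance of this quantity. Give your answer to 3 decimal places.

Per component, I: μ=2.7, E[X²]=9.99; II: μ=4.5, E[X²]=23.1667; III: μ=8, E[X²]=74.
E[X] = 0.3·2.7 + 0.3·4.5 + 0.4·8 = 5.36.
E[X²] = 0.3·9.99 + 0.3·23.1667 + 0.4·74 = 39.547.
Var(X) = E[X²] − (E[X])² = 39.547 − 28.7296 = 10.8174.

10.817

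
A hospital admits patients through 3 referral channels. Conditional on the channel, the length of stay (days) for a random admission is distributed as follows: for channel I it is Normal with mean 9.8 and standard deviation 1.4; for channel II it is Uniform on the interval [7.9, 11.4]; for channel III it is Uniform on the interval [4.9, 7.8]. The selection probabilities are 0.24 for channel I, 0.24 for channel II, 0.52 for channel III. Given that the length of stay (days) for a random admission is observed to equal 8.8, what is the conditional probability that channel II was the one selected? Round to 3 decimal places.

Likelihoods f(8.8 | ·): I: 0.220797; II: 0.285714; III: 0.
Posterior ∝ prior × likelihood. Numerator for II: 0.24·0.285714 = 0.0685714.
Normalizing constant: 0.24·0.220797 + 0.24·0.285714 + 0.52·0 = 0.121563.
P(II | observation) = 0.0685714 / 0.121563 = 0.564083.

0.564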